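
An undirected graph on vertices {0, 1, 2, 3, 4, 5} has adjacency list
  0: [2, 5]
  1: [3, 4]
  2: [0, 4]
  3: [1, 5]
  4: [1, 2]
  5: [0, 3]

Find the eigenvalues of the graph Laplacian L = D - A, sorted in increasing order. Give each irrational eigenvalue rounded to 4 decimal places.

[0, 1, 1, 3, 3, 4]

Each diagonal entry of L is the vertex degree and each off-diagonal entry is -1 where an edge is present, 0 otherwise; in the order [0, 1, 2, 3, 4, 5] the diagonal is [2, 2, 2, 2, 2, 2]. Since every row of L sums to 0, the all-ones vector is in the kernel and 0 is an eigenvalue. The single zero eigenvalue shows the graph is connected. The largest eigenvalue, 4, is at most the vertex count 6. The eigenvalues sum to 12, which equals trace(L) = 2|E|.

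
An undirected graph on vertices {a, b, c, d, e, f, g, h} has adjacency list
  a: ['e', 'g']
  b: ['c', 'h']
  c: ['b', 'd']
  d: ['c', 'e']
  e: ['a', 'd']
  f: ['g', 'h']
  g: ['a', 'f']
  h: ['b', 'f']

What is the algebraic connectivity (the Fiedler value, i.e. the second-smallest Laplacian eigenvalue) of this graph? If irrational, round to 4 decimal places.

0.5858

With the vertex order [a, b, c, d, e, f, g, h], the degrees are [2, 2, 2, 2, 2, 2, 2, 2], giving D = diag(2, 2, 2, 2, 2, 2, 2, 2) and L = D - A. The smallest Laplacian eigenvalue is always 0. The next one, lambda_2 = 0.5858, measures how hard the graph is to disconnect: larger values mean better connectivity. By the matrix-tree theorem the graph has (1/8) * product of the nonzero eigenvalues = 8 spanning trees. The eigenvalues sum to 16, which equals trace(L) = 2|E|.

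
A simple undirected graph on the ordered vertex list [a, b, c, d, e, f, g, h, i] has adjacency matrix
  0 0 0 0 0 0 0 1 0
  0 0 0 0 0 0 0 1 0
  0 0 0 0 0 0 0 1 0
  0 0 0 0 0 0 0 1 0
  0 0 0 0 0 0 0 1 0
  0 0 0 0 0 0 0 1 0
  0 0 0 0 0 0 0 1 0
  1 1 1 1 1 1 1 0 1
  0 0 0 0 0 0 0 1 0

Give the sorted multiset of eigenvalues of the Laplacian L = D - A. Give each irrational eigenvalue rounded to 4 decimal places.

Reading degrees in the order [a, b, c, d, e, f, g, h, i] gives [1, 1, 1, 1, 1, 1, 1, 8, 1]; set D = diag(1, 1, 1, 1, 1, 1, 1, 8, 1) and form L = D - A. Since every row of L sums to 0, the all-ones vector is in the kernel and 0 is an eigenvalue. There is one zero in the spectrum, matching the 1 component. The eigenvalues sum to 16, which equals trace(L) = 2|E|.

[0, 1, 1, 1, 1, 1, 1, 1, 9]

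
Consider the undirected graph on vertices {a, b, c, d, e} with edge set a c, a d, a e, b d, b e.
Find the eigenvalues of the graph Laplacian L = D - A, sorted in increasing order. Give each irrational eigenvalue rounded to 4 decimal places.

[0, 0.8299, 2, 2.6889, 4.4812]

Each diagonal entry of L is the vertex degree and each off-diagonal entry is -1 where an edge is present, 0 otherwise; in the order [a, b, c, d, e] the diagonal is [3, 2, 1, 2, 2]. Diagonalising L (or applying a numerical eigensolver to the 5x5 matrix) gives the spectrum above. The single zero eigenvalue shows the graph is connected. There is one zero in the spectrum, matching the 1 component. The eigenvalues sum to 10, which equals trace(L) = 2|E|.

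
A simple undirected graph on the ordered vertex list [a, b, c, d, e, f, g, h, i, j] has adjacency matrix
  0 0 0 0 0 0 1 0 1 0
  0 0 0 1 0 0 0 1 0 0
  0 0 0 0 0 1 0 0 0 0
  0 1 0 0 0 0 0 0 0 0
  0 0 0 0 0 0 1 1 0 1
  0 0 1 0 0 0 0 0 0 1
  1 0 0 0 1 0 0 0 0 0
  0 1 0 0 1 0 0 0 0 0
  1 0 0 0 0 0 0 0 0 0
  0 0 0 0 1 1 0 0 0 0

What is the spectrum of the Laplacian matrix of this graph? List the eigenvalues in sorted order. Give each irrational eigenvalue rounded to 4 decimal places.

With the vertex order [a, b, c, d, e, f, g, h, i, j], the degrees are [2, 2, 1, 1, 3, 2, 2, 2, 1, 2], giving D = diag(2, 2, 1, 1, 3, 2, 2, 2, 1, 2) and L = D - A. Diagonalising L (or applying a numerical eigensolver to the 10x10 matrix) gives the spectrum above. There is one zero in the spectrum, matching the 1 component.

[0, 0.1981, 0.1981, 0.8299, 1.5550, 1.5550, 2.6889, 3.2470, 3.2470, 4.4812]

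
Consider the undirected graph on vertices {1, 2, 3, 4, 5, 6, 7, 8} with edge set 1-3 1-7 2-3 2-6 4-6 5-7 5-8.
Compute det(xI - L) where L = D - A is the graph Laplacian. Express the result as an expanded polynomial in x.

x^8 - 14x^7 + 78x^6 - 220x^5 + 330x^4 - 252x^3 + 84x^2 - 8x

Reading degrees in the order [1, 2, 3, 4, 5, 6, 7, 8] gives [2, 2, 2, 1, 2, 2, 2, 1]; set D = diag(2, 2, 2, 1, 2, 2, 2, 1) and form L = D - A. Computing det(xI - L) by cofactor expansion (or equivalently via sum-over-permutations) gives x^8 - 14x^7 + 78x^6 - 220x^5 + 330x^4 - 252x^3 + 84x^2 - 8x. The coefficient of x^7 equals -trace(L) = -14, matching the sum of degrees. The largest eigenvalue, 3.8478, is at most the vertex count 8. By the matrix-tree theorem the graph has (1/8) * product of the nonzero eigenvalues = 1 spanning tree.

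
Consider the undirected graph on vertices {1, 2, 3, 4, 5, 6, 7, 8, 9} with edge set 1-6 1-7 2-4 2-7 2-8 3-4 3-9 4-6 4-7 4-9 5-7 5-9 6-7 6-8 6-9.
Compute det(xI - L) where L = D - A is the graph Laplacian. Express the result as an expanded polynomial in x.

Each diagonal entry of L is the vertex degree and each off-diagonal entry is -1 where an edge is present, 0 otherwise; in the order [1, 2, 3, 4, 5, 6, 7, 8, 9] the diagonal is [2, 3, 2, 5, 2, 5, 5, 2, 4]. Computing det(xI - L) by cofactor expansion (or equivalently via sum-over-permutations) gives x^9 - 30x^8 + 377x^7 - 2582x^6 + 10504x^5 - 25920x^4 + 37831x^3 - 29868x^2 + 9783x. The constant term is 0 because L is singular (the all-ones vector lies in its kernel). There is one zero in the spectrum, matching the 1 component.

x^9 - 30x^8 + 377x^7 - 2582x^6 + 10504x^5 - 25920x^4 + 37831x^3 - 29868x^2 + 9783x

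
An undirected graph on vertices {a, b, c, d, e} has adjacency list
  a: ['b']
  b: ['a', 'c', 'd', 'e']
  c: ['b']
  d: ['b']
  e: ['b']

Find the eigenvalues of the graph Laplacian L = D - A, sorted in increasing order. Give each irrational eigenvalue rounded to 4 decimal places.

[0, 1, 1, 1, 5]

With the vertex order [a, b, c, d, e], the degrees are [1, 4, 1, 1, 1], giving D = diag(1, 4, 1, 1, 1) and L = D - A. Since every row of L sums to 0, the all-ones vector is in the kernel and 0 is an eigenvalue. The single zero eigenvalue shows the graph is connected. The largest eigenvalue, 5, is at most the vertex count 5.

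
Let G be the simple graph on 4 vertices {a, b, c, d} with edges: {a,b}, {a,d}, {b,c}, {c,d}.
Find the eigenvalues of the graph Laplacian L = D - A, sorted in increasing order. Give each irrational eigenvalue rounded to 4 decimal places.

[0, 2, 2, 4]

Each diagonal entry of L is the vertex degree and each off-diagonal entry is -1 where an edge is present, 0 otherwise; in the order [a, b, c, d] the diagonal is [2, 2, 2, 2]. The multiplicity of 0 as a Laplacian eigenvalue equals the number of connected components. There is one zero in the spectrum, matching the 1 component. The largest eigenvalue, 4, is at most the vertex count 4.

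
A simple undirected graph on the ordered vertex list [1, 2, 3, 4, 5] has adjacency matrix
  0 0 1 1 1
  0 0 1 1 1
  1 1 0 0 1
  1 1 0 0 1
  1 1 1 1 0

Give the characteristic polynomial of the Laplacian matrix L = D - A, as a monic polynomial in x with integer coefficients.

x^5 - 16x^4 + 94x^3 - 240x^2 + 225x

With the vertex order [1, 2, 3, 4, 5], the degrees are [3, 3, 3, 3, 4], giving D = diag(3, 3, 3, 3, 4) and L = D - A. Computing det(xI - L) by cofactor expansion (or equivalently via sum-over-permutations) gives x^5 - 16x^4 + 94x^3 - 240x^2 + 225x. Since p(0) = det(-L) = 0, x divides p(x). The largest eigenvalue, 5, is at most the vertex count 5.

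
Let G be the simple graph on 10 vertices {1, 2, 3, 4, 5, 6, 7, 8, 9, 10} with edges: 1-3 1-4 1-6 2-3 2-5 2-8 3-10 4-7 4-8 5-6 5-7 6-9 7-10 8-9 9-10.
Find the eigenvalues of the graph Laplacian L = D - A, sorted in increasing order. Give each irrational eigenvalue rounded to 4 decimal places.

[0, 2, 2, 2, 2, 2, 5, 5, 5, 5]

Each diagonal entry of L is the vertex degree and each off-diagonal entry is -1 where an edge is present, 0 otherwise; in the order [1, 2, 3, 4, 5, 6, 7, 8, 9, 10] the diagonal is [3, 3, 3, 3, 3, 3, 3, 3, 3, 3]. Diagonalising L (or applying a numerical eigensolver to the 10x10 matrix) gives the spectrum above. The single zero eigenvalue shows the graph is connected. There is one zero in the spectrum, matching the 1 component. The largest eigenvalue, 5, is at most the vertex count 10.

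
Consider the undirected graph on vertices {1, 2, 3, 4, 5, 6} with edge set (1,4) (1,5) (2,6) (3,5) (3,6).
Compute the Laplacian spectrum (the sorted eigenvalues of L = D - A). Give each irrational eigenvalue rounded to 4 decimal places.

[0, 0.2679, 1, 2, 3, 3.7321]

Reading degrees in the order [1, 2, 3, 4, 5, 6] gives [2, 1, 2, 1, 2, 2]; set D = diag(2, 1, 2, 1, 2, 2) and form L = D - A. Diagonalising L (or applying a numerical eigensolver to the 6x6 matrix) gives the spectrum above. The single zero eigenvalue shows the graph is connected. By the matrix-tree theorem the graph has (1/6) * product of the nonzero eigenvalues = 1 spanning tree. The largest eigenvalue, 3.7321, is at most the vertex count 6.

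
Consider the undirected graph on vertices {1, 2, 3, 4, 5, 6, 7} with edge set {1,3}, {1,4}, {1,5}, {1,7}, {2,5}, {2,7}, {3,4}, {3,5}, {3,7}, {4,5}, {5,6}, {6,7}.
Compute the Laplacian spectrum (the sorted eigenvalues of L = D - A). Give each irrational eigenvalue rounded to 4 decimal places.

With the vertex order [1, 2, 3, 4, 5, 6, 7], the degrees are [4, 2, 4, 3, 5, 2, 4], giving D = diag(4, 2, 4, 3, 5, 2, 4) and L = D - A. Diagonalising L (or applying a numerical eigensolver to the 7x7 matrix) gives the spectrum above. There is one zero in the spectrum, matching the 1 component. By the matrix-tree theorem the graph has (1/7) * product of the nonzero eigenvalues = 300 spanning trees.

[0, 1.7382, 2, 3.6601, 5, 5, 6.6017]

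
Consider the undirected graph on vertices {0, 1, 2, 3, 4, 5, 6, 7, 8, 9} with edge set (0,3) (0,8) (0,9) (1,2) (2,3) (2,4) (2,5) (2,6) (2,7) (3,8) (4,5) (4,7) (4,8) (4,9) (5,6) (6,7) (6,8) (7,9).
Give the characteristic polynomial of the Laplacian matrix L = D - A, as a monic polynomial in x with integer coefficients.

x^10 - 36x^9 + 557x^8 - 4848x^7 + 26069x^6 - 89416x^5 + 194513x^4 - 256852x^3 + 184971x^2 - 54570x

Reading degrees in the order [0, 1, 2, 3, 4, 5, 6, 7, 8, 9] gives [3, 1, 6, 3, 5, 3, 4, 4, 4, 3]; set D = diag(3, 1, 6, 3, 5, 3, 4, 4, 4, 3) and form L = D - A. Computing det(xI - L) by cofactor expansion (or equivalently via sum-over-permutations) gives x^10 - 36x^9 + 557x^8 - 4848x^7 + 26069x^6 - 89416x^5 + 194513x^4 - 256852x^3 + 184971x^2 - 54570x. The coefficient of x^9 equals -trace(L) = -36, matching the sum of degrees. By the matrix-tree theorem the graph has (1/10) * product of the nonzero eigenvalues = 5457 spanning trees. There is one zero in the spectrum, matching the 1 component.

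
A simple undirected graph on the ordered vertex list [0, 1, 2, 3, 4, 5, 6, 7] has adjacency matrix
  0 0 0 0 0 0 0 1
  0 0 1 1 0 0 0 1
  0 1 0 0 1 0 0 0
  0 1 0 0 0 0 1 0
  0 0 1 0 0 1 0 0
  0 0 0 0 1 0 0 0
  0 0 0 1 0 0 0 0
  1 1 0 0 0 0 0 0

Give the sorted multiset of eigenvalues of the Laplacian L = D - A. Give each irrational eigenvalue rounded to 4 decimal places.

With the vertex order [0, 1, 2, 3, 4, 5, 6, 7], the degrees are [1, 3, 2, 2, 2, 1, 1, 2], giving D = diag(1, 3, 2, 2, 2, 1, 1, 2) and L = D - A. L is symmetric positive semidefinite, so every eigenvalue is real and nonnegative. The eigenvalues sum to 14, which equals trace(L) = 2|E|.

[0, 0.2434, 0.3820, 1.1798, 2, 2.6180, 3.1386, 4.4383]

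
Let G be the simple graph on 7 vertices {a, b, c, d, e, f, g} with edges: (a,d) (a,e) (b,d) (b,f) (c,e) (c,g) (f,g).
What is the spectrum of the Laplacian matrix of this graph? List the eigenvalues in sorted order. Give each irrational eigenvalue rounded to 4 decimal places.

[0, 0.7530, 0.7530, 2.4450, 2.4450, 3.8019, 3.8019]

Each diagonal entry of L is the vertex degree and each off-diagonal entry is -1 where an edge is present, 0 otherwise; in the order [a, b, c, d, e, f, g] the diagonal is [2, 2, 2, 2, 2, 2, 2]. L is symmetric positive semidefinite, so every eigenvalue is real and nonnegative. The single zero eigenvalue shows the graph is connected. By the matrix-tree theorem the graph has (1/7) * product of the nonzero eigenvalues = 7 spanning trees.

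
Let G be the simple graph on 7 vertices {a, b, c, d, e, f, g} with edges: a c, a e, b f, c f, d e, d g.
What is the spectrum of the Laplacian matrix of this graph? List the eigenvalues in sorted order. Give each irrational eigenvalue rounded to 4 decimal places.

Reading degrees in the order [a, b, c, d, e, f, g] gives [2, 1, 2, 2, 2, 2, 1]; set D = diag(2, 1, 2, 2, 2, 2, 1) and form L = D - A. L is symmetric positive semidefinite, so every eigenvalue is real and nonnegative. The single zero eigenvalue shows the graph is connected. There is one zero in the spectrum, matching the 1 component. The eigenvalues sum to 12, which equals trace(L) = 2|E|.

[0, 0.1981, 0.7530, 1.5550, 2.4450, 3.2470, 3.8019]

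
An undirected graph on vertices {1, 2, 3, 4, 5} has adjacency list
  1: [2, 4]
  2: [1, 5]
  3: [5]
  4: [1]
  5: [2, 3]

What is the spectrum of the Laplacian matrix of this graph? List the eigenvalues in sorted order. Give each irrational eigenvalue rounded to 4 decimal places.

[0, 0.3820, 1.3820, 2.6180, 3.6180]

Reading degrees in the order [1, 2, 3, 4, 5] gives [2, 2, 1, 1, 2]; set D = diag(2, 2, 1, 1, 2) and form L = D - A. Since every row of L sums to 0, the all-ones vector is in the kernel and 0 is an eigenvalue. There is one zero in the spectrum, matching the 1 component. The eigenvalues sum to 8, which equals trace(L) = 2|E|.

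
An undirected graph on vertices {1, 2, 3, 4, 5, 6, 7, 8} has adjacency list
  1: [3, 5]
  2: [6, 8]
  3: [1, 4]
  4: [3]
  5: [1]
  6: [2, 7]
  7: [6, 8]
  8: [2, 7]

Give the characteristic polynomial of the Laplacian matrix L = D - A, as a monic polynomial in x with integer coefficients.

x^8 - 14x^7 + 78x^6 - 220x^5 + 328x^4 - 240x^3 + 64x^2

Reading degrees in the order [1, 2, 3, 4, 5, 6, 7, 8] gives [2, 2, 2, 1, 1, 2, 2, 2]; set D = diag(2, 2, 2, 1, 1, 2, 2, 2) and form L = D - A. L has integer entries, so p(x) = det(xI - L) has integer coefficients. Expanding the determinant yields x^8 - 14x^7 + 78x^6 - 220x^5 + 328x^4 - 240x^3 + 64x^2. The constant term is 0 because L is singular (the all-ones vector lies in its kernel).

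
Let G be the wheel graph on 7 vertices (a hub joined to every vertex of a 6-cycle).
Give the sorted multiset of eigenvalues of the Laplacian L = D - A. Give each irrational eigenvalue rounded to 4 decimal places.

[0, 2, 2, 4, 4, 5, 7]

The graph has 7 vertices and degree multiset [6, 3, 3, 3, 3, 3, 3]; D is the diagonal matrix of degrees and L = D - A. The multiplicity of 0 as a Laplacian eigenvalue equals the number of connected components.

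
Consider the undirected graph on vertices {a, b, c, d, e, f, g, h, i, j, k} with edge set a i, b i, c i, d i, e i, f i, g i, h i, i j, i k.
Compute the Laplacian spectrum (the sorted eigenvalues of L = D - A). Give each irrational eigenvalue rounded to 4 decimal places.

[0, 1, 1, 1, 1, 1, 1, 1, 1, 1, 11]

Reading degrees in the order [a, b, c, d, e, f, g, h, i, j, k] gives [1, 1, 1, 1, 1, 1, 1, 1, 10, 1, 1]; set D = diag(1, 1, 1, 1, 1, 1, 1, 1, 10, 1, 1) and form L = D - A. Diagonalising L (or applying a numerical eigensolver to the 11x11 matrix) gives the spectrum above. The single zero eigenvalue shows the graph is connected. There is one zero in the spectrum, matching the 1 component.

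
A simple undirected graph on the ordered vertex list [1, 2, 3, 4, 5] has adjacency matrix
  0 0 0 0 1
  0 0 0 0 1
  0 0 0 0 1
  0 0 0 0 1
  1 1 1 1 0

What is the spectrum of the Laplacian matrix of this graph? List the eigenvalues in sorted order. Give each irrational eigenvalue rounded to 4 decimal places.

Reading degrees in the order [1, 2, 3, 4, 5] gives [1, 1, 1, 1, 4]; set D = diag(1, 1, 1, 1, 4) and form L = D - A. L is symmetric positive semidefinite, so every eigenvalue is real and nonnegative. The single zero eigenvalue shows the graph is connected.

[0, 1, 1, 1, 5]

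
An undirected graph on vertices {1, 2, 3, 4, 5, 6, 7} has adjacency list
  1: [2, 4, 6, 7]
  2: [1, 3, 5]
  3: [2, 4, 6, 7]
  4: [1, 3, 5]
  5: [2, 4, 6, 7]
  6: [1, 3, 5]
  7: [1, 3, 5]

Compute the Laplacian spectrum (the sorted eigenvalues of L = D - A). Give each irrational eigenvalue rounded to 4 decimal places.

With the vertex order [1, 2, 3, 4, 5, 6, 7], the degrees are [4, 3, 4, 3, 4, 3, 3], giving D = diag(4, 3, 4, 3, 4, 3, 3) and L = D - A. The multiplicity of 0 as a Laplacian eigenvalue equals the number of connected components.

[0, 3, 3, 3, 4, 4, 7]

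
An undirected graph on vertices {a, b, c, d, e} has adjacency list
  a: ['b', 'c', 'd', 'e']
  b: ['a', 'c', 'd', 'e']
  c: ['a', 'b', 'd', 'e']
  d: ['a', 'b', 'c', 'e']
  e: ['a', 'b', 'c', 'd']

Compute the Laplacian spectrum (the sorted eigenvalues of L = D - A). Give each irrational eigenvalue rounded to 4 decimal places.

[0, 5, 5, 5, 5]

Each diagonal entry of L is the vertex degree and each off-diagonal entry is -1 where an edge is present, 0 otherwise; in the order [a, b, c, d, e] the diagonal is [4, 4, 4, 4, 4]. L is symmetric positive semidefinite, so every eigenvalue is real and nonnegative. There is one zero in the spectrum, matching the 1 component.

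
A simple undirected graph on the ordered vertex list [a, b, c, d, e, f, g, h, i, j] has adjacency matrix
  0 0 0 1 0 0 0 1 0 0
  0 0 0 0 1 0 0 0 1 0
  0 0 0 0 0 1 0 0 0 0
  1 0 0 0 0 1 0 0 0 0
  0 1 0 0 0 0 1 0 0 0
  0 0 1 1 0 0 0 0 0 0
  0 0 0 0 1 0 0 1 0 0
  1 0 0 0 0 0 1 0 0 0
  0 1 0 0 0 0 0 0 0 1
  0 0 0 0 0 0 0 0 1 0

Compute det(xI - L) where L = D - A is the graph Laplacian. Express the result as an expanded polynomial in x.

x^10 - 18x^9 + 136x^8 - 560x^7 + 1365x^6 - 2002x^5 + 1716x^4 - 792x^3 + 165x^2 - 10x

Each diagonal entry of L is the vertex degree and each off-diagonal entry is -1 where an edge is present, 0 otherwise; in the order [a, b, c, d, e, f, g, h, i, j] the diagonal is [2, 2, 1, 2, 2, 2, 2, 2, 2, 1]. L has integer entries, so p(x) = det(xI - L) has integer coefficients. Expanding the determinant yields x^10 - 18x^9 + 136x^8 - 560x^7 + 1365x^6 - 2002x^5 + 1716x^4 - 792x^3 + 165x^2 - 10x. The coefficient of x^9 equals -trace(L) = -18, matching the sum of degrees. The eigenvalues sum to 18, which equals trace(L) = 2|E|.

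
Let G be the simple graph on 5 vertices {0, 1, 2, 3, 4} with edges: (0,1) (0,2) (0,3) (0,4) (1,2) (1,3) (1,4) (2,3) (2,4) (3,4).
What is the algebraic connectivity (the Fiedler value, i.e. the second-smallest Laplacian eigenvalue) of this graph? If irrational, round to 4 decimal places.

With the vertex order [0, 1, 2, 3, 4], the degrees are [4, 4, 4, 4, 4], giving D = diag(4, 4, 4, 4, 4) and L = D - A. The sorted Laplacian eigenvalues are [0, 5, 5, 5, 5]; the algebraic connectivity is the second entry, 5. There is one zero in the spectrum, matching the 1 component.

5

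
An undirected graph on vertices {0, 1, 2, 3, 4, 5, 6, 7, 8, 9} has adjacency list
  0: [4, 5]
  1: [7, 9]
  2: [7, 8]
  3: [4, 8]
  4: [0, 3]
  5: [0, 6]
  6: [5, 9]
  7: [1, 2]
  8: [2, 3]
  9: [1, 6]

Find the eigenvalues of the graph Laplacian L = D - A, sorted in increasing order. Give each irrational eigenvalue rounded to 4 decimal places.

With the vertex order [0, 1, 2, 3, 4, 5, 6, 7, 8, 9], the degrees are [2, 2, 2, 2, 2, 2, 2, 2, 2, 2], giving D = diag(2, 2, 2, 2, 2, 2, 2, 2, 2, 2) and L = D - A. Since every row of L sums to 0, the all-ones vector is in the kernel and 0 is an eigenvalue. The single zero eigenvalue shows the graph is connected. There is one zero in the spectrum, matching the 1 component.

[0, 0.3820, 0.3820, 1.3820, 1.3820, 2.6180, 2.6180, 3.6180, 3.6180, 4]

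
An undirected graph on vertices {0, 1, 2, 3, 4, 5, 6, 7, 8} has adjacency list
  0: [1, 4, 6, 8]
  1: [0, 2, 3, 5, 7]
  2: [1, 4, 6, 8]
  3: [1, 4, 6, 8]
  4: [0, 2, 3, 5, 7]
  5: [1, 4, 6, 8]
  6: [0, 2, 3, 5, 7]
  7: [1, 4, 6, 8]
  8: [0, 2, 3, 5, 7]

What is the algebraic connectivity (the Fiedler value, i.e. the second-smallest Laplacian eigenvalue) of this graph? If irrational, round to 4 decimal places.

With the vertex order [0, 1, 2, 3, 4, 5, 6, 7, 8], the degrees are [4, 5, 4, 4, 5, 4, 5, 4, 5], giving D = diag(4, 5, 4, 4, 5, 4, 5, 4, 5) and L = D - A. The smallest Laplacian eigenvalue is always 0. The next one, lambda_2 = 4, measures how hard the graph is to disconnect: larger values mean better connectivity. There is one zero in the spectrum, matching the 1 component.

4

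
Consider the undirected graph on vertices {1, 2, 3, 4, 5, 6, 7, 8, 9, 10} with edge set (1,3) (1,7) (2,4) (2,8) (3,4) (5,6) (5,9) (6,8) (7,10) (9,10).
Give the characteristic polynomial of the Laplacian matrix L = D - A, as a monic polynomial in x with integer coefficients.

Reading degrees in the order [1, 2, 3, 4, 5, 6, 7, 8, 9, 10] gives [2, 2, 2, 2, 2, 2, 2, 2, 2, 2]; set D = diag(2, 2, 2, 2, 2, 2, 2, 2, 2, 2) and form L = D - A. L has integer entries, so p(x) = det(xI - L) has integer coefficients. Expanding the determinant yields x^10 - 20x^9 + 170x^8 - 800x^7 + 2275x^6 - 4004x^5 + 4290x^4 - 2640x^3 + 825x^2 - 100x. The constant term is 0 because L is singular (the all-ones vector lies in its kernel). There is one zero in the spectrum, matching the 1 component.

x^10 - 20x^9 + 170x^8 - 800x^7 + 2275x^6 - 4004x^5 + 4290x^4 - 2640x^3 + 825x^2 - 100x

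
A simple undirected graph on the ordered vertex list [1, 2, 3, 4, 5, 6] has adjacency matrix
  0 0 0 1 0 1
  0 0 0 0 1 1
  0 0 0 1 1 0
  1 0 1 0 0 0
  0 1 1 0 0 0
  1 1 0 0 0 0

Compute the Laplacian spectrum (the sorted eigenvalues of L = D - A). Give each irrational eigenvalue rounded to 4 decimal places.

[0, 1, 1, 3, 3, 4]

With the vertex order [1, 2, 3, 4, 5, 6], the degrees are [2, 2, 2, 2, 2, 2], giving D = diag(2, 2, 2, 2, 2, 2) and L = D - A. L is symmetric positive semidefinite, so every eigenvalue is real and nonnegative. The single zero eigenvalue shows the graph is connected.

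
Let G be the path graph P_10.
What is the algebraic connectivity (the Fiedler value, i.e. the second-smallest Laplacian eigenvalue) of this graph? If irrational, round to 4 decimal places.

0.0979

The graph has 10 vertices and degree multiset [2, 2, 2, 2, 2, 2, 2, 2, 1, 1]; D is the diagonal matrix of degrees and L = D - A. The smallest Laplacian eigenvalue is always 0. The next one, lambda_2 = 0.0979, measures how hard the graph is to disconnect: larger values mean better connectivity.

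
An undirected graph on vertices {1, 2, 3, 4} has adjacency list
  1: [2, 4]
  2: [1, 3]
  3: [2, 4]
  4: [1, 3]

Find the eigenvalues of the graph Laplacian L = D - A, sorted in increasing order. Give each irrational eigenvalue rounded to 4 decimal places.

[0, 2, 2, 4]

With the vertex order [1, 2, 3, 4], the degrees are [2, 2, 2, 2], giving D = diag(2, 2, 2, 2) and L = D - A. Diagonalising L (or applying a numerical eigensolver to the 4x4 matrix) gives the spectrum above. By the matrix-tree theorem the graph has (1/4) * product of the nonzero eigenvalues = 4 spanning trees. The largest eigenvalue, 4, is at most the vertex count 4.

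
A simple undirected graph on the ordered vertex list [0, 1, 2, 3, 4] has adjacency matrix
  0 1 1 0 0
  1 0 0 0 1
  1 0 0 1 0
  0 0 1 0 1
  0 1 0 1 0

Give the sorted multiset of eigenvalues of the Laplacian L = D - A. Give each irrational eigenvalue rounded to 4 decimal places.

[0, 1.3820, 1.3820, 3.6180, 3.6180]

With the vertex order [0, 1, 2, 3, 4], the degrees are [2, 2, 2, 2, 2], giving D = diag(2, 2, 2, 2, 2) and L = D - A. Diagonalising L (or applying a numerical eigensolver to the 5x5 matrix) gives the spectrum above.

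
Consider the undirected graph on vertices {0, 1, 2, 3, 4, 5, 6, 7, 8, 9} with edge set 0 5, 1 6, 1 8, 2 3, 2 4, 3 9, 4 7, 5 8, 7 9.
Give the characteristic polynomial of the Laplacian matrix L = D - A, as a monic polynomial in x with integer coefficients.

Each diagonal entry of L is the vertex degree and each off-diagonal entry is -1 where an edge is present, 0 otherwise; in the order [0, 1, 2, 3, 4, 5, 6, 7, 8, 9] the diagonal is [1, 2, 2, 2, 2, 2, 1, 2, 2, 2]. Computing det(xI - L) by cofactor expansion (or equivalently via sum-over-permutations) gives x^10 - 18x^9 + 136x^8 - 560x^7 + 1365x^6 - 2000x^5 + 1700x^4 - 750x^3 + 125x^2. Since p(0) = det(-L) = 0, x divides p(x). The largest eigenvalue, 3.6180, is at most the vertex count 10.

x^10 - 18x^9 + 136x^8 - 560x^7 + 1365x^6 - 2000x^5 + 1700x^4 - 750x^3 + 125x^2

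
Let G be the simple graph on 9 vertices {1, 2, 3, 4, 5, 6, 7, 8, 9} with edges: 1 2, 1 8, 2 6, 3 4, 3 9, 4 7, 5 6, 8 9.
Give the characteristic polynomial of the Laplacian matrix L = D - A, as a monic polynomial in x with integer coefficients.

x^9 - 16x^8 + 105x^7 - 364x^6 + 715x^5 - 792x^4 + 462x^3 - 120x^2 + 9x

With the vertex order [1, 2, 3, 4, 5, 6, 7, 8, 9], the degrees are [2, 2, 2, 2, 1, 2, 1, 2, 2], giving D = diag(2, 2, 2, 2, 1, 2, 1, 2, 2) and L = D - A. L has integer entries, so p(x) = det(xI - L) has integer coefficients. Expanding the determinant yields x^9 - 16x^8 + 105x^7 - 364x^6 + 715x^5 - 792x^4 + 462x^3 - 120x^2 + 9x. The coefficient of x^8 equals -trace(L) = -16, matching the sum of degrees. There is one zero in the spectrum, matching the 1 component.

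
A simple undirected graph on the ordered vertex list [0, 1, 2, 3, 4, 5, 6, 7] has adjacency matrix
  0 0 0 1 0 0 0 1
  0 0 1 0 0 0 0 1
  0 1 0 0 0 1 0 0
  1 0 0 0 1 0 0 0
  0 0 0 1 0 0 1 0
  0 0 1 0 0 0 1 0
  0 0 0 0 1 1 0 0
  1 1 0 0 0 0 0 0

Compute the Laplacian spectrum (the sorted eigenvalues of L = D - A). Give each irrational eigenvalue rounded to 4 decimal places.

[0, 0.5858, 0.5858, 2, 2, 3.4142, 3.4142, 4]

With the vertex order [0, 1, 2, 3, 4, 5, 6, 7], the degrees are [2, 2, 2, 2, 2, 2, 2, 2], giving D = diag(2, 2, 2, 2, 2, 2, 2, 2) and L = D - A. Diagonalising L (or applying a numerical eigensolver to the 8x8 matrix) gives the spectrum above. The single zero eigenvalue shows the graph is connected.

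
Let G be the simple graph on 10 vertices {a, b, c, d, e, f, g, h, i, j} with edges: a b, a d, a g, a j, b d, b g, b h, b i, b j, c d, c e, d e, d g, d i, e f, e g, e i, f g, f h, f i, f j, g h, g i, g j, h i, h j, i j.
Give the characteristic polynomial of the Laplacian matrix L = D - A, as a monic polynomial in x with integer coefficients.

With the vertex order [a, b, c, d, e, f, g, h, i, j], the degrees are [4, 6, 2, 6, 5, 5, 8, 5, 7, 6], giving D = diag(4, 6, 2, 6, 5, 5, 8, 5, 7, 6) and L = D - A. L has integer entries, so p(x) = det(xI - L) has integer coefficients. Expanding the determinant yields x^10 - 54x^9 + 1273x^8 - 17160x^7 + 145394x^6 - 800350x^5 + 2849818x^4 - 6291154x^3 + 7743956x^2 - 3993080x. The constant term is 0 because L is singular (the all-ones vector lies in its kernel). By the matrix-tree theorem the graph has (1/10) * product of the nonzero eigenvalues = 399308 spanning trees. The eigenvalues sum to 54, which equals trace(L) = 2|E|.

x^10 - 54x^9 + 1273x^8 - 17160x^7 + 145394x^6 - 800350x^5 + 2849818x^4 - 6291154x^3 + 7743956x^2 - 3993080x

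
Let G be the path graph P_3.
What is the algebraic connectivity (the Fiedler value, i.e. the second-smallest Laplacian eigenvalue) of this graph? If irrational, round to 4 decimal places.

1

The graph has 3 vertices and degree multiset [2, 1, 1]; D is the diagonal matrix of degrees and L = D - A. The sorted Laplacian eigenvalues are [0, 1, 3]; the algebraic connectivity is the second entry, 1. The eigenvalues sum to 4, which equals trace(L) = 2|E|. The largest eigenvalue, 3, is at most the vertex count 3.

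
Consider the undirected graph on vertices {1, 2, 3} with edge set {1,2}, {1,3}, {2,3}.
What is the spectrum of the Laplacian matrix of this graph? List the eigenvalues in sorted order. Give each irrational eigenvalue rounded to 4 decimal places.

Each diagonal entry of L is the vertex degree and each off-diagonal entry is -1 where an edge is present, 0 otherwise; in the order [1, 2, 3] the diagonal is [2, 2, 2]. The multiplicity of 0 as a Laplacian eigenvalue equals the number of connected components.

[0, 3, 3]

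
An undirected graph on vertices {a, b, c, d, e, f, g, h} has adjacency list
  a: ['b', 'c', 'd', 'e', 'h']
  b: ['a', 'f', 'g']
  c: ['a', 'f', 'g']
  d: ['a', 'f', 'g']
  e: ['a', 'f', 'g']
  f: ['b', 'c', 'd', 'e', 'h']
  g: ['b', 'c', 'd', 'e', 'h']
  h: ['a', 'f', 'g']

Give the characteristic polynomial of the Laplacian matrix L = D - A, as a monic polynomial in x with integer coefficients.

x^8 - 30x^7 + 375x^6 - 2540x^5 + 10095x^4 - 23598x^3 + 30105x^2 - 16200x

With the vertex order [a, b, c, d, e, f, g, h], the degrees are [5, 3, 3, 3, 3, 5, 5, 3], giving D = diag(5, 3, 3, 3, 3, 5, 5, 3) and L = D - A. The eigenvalues of L are [0, 3, 3, 3, 3, 5, 5, 8]; the characteristic polynomial is the product of (x - lambda_i), which multiplies out to x^8 - 30x^7 + 375x^6 - 2540x^5 + 10095x^4 - 23598x^3 + 30105x^2 - 16200x. The constant term is 0 because L is singular (the all-ones vector lies in its kernel).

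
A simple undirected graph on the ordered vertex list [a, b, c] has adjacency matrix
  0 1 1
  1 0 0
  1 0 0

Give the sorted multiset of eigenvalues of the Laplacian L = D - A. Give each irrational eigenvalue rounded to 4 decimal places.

Each diagonal entry of L is the vertex degree and each off-diagonal entry is -1 where an edge is present, 0 otherwise; in the order [a, b, c] the diagonal is [2, 1, 1]. L is symmetric positive semidefinite, so every eigenvalue is real and nonnegative. The single zero eigenvalue shows the graph is connected. By the matrix-tree theorem the graph has (1/3) * product of the nonzero eigenvalues = 1 spanning tree.

[0, 1, 3]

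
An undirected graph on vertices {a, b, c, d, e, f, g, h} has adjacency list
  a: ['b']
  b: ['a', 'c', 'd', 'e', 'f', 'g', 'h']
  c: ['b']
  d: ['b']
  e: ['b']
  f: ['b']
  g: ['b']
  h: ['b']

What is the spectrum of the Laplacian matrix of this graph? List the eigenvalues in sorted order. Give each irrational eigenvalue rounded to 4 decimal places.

Reading degrees in the order [a, b, c, d, e, f, g, h] gives [1, 7, 1, 1, 1, 1, 1, 1]; set D = diag(1, 7, 1, 1, 1, 1, 1, 1) and form L = D - A. The multiplicity of 0 as a Laplacian eigenvalue equals the number of connected components. By the matrix-tree theorem the graph has (1/8) * product of the nonzero eigenvalues = 1 spanning tree.

[0, 1, 1, 1, 1, 1, 1, 8]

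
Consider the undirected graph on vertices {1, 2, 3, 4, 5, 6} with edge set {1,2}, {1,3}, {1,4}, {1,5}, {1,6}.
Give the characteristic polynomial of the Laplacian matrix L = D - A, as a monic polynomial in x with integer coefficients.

Reading degrees in the order [1, 2, 3, 4, 5, 6] gives [5, 1, 1, 1, 1, 1]; set D = diag(5, 1, 1, 1, 1, 1) and form L = D - A. L has integer entries, so p(x) = det(xI - L) has integer coefficients. Expanding the determinant yields x^6 - 10x^5 + 30x^4 - 40x^3 + 25x^2 - 6x. The coefficient of x^5 equals -trace(L) = -10, matching the sum of degrees.

x^6 - 10x^5 + 30x^4 - 40x^3 + 25x^2 - 6x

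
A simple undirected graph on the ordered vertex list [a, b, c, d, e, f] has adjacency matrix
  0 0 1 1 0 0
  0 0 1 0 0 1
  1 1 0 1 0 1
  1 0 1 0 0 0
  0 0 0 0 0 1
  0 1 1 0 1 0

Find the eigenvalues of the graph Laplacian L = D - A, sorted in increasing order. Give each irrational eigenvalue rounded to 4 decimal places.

[0, 0.6314, 1.4738, 3, 3.7877, 5.1071]

Reading degrees in the order [a, b, c, d, e, f] gives [2, 2, 4, 2, 1, 3]; set D = diag(2, 2, 4, 2, 1, 3) and form L = D - A. Diagonalising L (or applying a numerical eigensolver to the 6x6 matrix) gives the spectrum above. The single zero eigenvalue shows the graph is connected.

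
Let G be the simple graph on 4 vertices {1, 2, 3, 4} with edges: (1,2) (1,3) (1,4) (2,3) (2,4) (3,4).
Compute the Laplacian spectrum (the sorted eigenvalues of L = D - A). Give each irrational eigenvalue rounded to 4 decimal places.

[0, 4, 4, 4]

With the vertex order [1, 2, 3, 4], the degrees are [3, 3, 3, 3], giving D = diag(3, 3, 3, 3) and L = D - A. The multiplicity of 0 as a Laplacian eigenvalue equals the number of connected components. The eigenvalues sum to 12, which equals trace(L) = 2|E|.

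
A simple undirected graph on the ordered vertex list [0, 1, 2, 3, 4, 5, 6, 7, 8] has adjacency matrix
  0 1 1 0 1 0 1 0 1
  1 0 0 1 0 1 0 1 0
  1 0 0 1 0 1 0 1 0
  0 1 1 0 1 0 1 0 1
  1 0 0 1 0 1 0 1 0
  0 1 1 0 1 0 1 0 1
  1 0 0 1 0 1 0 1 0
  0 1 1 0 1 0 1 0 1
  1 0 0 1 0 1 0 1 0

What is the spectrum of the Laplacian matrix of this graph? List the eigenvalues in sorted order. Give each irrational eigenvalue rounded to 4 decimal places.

[0, 4, 4, 4, 4, 5, 5, 5, 9]

Each diagonal entry of L is the vertex degree and each off-diagonal entry is -1 where an edge is present, 0 otherwise; in the order [0, 1, 2, 3, 4, 5, 6, 7, 8] the diagonal is [5, 4, 4, 5, 4, 5, 4, 5, 4]. L is symmetric positive semidefinite, so every eigenvalue is real and nonnegative. There is one zero in the spectrum, matching the 1 component.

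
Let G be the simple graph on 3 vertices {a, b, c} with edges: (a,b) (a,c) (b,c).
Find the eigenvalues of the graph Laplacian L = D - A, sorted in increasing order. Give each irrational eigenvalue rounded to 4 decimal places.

With the vertex order [a, b, c], the degrees are [2, 2, 2], giving D = diag(2, 2, 2) and L = D - A. Diagonalising L (or applying a numerical eigensolver to the 3x3 matrix) gives the spectrum above.

[0, 3, 3]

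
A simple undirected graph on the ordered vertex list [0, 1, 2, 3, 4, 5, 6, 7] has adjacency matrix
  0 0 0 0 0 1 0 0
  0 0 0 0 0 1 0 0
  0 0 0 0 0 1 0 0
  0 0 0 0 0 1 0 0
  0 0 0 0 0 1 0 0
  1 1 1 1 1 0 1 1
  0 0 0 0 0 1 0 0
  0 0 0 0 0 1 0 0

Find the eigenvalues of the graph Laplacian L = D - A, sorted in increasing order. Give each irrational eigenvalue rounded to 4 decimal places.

Each diagonal entry of L is the vertex degree and each off-diagonal entry is -1 where an edge is present, 0 otherwise; in the order [0, 1, 2, 3, 4, 5, 6, 7] the diagonal is [1, 1, 1, 1, 1, 7, 1, 1]. Since every row of L sums to 0, the all-ones vector is in the kernel and 0 is an eigenvalue. There is one zero in the spectrum, matching the 1 component.

[0, 1, 1, 1, 1, 1, 1, 8]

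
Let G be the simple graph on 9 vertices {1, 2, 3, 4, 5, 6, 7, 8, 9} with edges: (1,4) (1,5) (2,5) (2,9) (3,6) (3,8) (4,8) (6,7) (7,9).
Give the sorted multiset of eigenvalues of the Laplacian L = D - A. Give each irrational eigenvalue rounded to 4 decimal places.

[0, 0.4679, 0.4679, 1.6527, 1.6527, 3, 3, 3.8794, 3.8794]

Each diagonal entry of L is the vertex degree and each off-diagonal entry is -1 where an edge is present, 0 otherwise; in the order [1, 2, 3, 4, 5, 6, 7, 8, 9] the diagonal is [2, 2, 2, 2, 2, 2, 2, 2, 2]. Diagonalising L (or applying a numerical eigensolver to the 9x9 matrix) gives the spectrum above. The single zero eigenvalue shows the graph is connected. There is one zero in the spectrum, matching the 1 component.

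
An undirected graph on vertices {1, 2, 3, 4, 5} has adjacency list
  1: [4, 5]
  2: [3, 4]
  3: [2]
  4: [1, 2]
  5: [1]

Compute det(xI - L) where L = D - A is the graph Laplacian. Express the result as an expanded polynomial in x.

x^5 - 8x^4 + 21x^3 - 20x^2 + 5x

Each diagonal entry of L is the vertex degree and each off-diagonal entry is -1 where an edge is present, 0 otherwise; in the order [1, 2, 3, 4, 5] the diagonal is [2, 2, 1, 2, 1]. L has integer entries, so p(x) = det(xI - L) has integer coefficients. Expanding the determinant yields x^5 - 8x^4 + 21x^3 - 20x^2 + 5x. Since p(0) = det(-L) = 0, x divides p(x). The eigenvalues sum to 8, which equals trace(L) = 2|E|.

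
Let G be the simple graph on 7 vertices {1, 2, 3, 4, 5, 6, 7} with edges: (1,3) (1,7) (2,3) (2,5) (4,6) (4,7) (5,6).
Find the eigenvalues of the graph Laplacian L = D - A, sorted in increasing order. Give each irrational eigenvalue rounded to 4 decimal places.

[0, 0.7530, 0.7530, 2.4450, 2.4450, 3.8019, 3.8019]

Each diagonal entry of L is the vertex degree and each off-diagonal entry is -1 where an edge is present, 0 otherwise; in the order [1, 2, 3, 4, 5, 6, 7] the diagonal is [2, 2, 2, 2, 2, 2, 2]. Since every row of L sums to 0, the all-ones vector is in the kernel and 0 is an eigenvalue. By the matrix-tree theorem the graph has (1/7) * product of the nonzero eigenvalues = 7 spanning trees. The eigenvalues sum to 14, which equals trace(L) = 2|E|.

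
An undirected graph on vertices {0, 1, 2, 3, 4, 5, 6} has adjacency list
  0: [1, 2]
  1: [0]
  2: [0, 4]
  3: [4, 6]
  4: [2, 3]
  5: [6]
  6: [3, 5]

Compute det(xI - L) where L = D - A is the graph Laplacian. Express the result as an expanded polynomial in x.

x^7 - 12x^6 + 55x^5 - 120x^4 + 126x^3 - 56x^2 + 7x

Each diagonal entry of L is the vertex degree and each off-diagonal entry is -1 where an edge is present, 0 otherwise; in the order [0, 1, 2, 3, 4, 5, 6] the diagonal is [2, 1, 2, 2, 2, 1, 2]. L has integer entries, so p(x) = det(xI - L) has integer coefficients. Expanding the determinant yields x^7 - 12x^6 + 55x^5 - 120x^4 + 126x^3 - 56x^2 + 7x. Since p(0) = det(-L) = 0, x divides p(x). There is one zero in the spectrum, matching the 1 component.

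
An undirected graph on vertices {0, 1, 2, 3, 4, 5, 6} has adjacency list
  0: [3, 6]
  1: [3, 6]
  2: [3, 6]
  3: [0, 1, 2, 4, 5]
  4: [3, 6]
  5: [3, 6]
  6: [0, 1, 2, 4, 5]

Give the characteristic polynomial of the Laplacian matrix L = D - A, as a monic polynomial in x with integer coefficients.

Reading degrees in the order [0, 1, 2, 3, 4, 5, 6] gives [2, 2, 2, 5, 2, 2, 5]; set D = diag(2, 2, 2, 5, 2, 2, 5) and form L = D - A. The eigenvalues of L are [0, 2, 2, 2, 2, 5, 7]; the characteristic polynomial is the product of (x - lambda_i), which multiplies out to x^7 - 20x^6 + 155x^5 - 600x^4 + 1240x^3 - 1312x^2 + 560x. Since p(0) = det(-L) = 0, x divides p(x). There is one zero in the spectrum, matching the 1 component.

x^7 - 20x^6 + 155x^5 - 600x^4 + 1240x^3 - 1312x^2 + 560x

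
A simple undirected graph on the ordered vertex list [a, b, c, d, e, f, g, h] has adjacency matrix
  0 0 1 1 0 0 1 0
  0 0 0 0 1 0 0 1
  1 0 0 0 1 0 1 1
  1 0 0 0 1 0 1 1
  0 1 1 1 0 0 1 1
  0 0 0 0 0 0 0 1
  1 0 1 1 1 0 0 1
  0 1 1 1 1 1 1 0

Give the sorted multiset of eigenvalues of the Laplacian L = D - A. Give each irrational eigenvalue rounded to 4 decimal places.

[0, 0.9566, 1.7580, 3.7630, 4, 6, 6.3103, 7.2121]

Each diagonal entry of L is the vertex degree and each off-diagonal entry is -1 where an edge is present, 0 otherwise; in the order [a, b, c, d, e, f, g, h] the diagonal is [3, 2, 4, 4, 5, 1, 5, 6]. L is symmetric positive semidefinite, so every eigenvalue is real and nonnegative. The largest eigenvalue, 7.2121, is at most the vertex count 8. The eigenvalues sum to 30, which equals trace(L) = 2|E|.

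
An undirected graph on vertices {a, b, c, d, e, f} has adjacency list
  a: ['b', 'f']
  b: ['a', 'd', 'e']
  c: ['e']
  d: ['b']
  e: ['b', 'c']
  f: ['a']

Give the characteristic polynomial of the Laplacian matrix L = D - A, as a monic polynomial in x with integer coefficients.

Each diagonal entry of L is the vertex degree and each off-diagonal entry is -1 where an edge is present, 0 otherwise; in the order [a, b, c, d, e, f] the diagonal is [2, 3, 1, 1, 2, 1]. Computing det(xI - L) by cofactor expansion (or equivalently via sum-over-permutations) gives x^6 - 10x^5 + 35x^4 - 52x^3 + 31x^2 - 6x. Since p(0) = det(-L) = 0, x divides p(x). There is one zero in the spectrum, matching the 1 component. The largest eigenvalue, 4.3028, is at most the vertex count 6.

x^6 - 10x^5 + 35x^4 - 52x^3 + 31x^2 - 6x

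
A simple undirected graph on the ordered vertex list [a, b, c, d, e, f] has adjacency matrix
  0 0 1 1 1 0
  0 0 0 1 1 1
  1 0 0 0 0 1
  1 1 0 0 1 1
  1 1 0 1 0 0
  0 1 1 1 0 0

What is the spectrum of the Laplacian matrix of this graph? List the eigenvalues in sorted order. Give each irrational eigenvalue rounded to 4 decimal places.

Each diagonal entry of L is the vertex degree and each off-diagonal entry is -1 where an edge is present, 0 otherwise; in the order [a, b, c, d, e, f] the diagonal is [3, 3, 2, 4, 3, 3]. The multiplicity of 0 as a Laplacian eigenvalue equals the number of connected components. The single zero eigenvalue shows the graph is connected.

[0, 1.6972, 2.3820, 4, 4.6180, 5.3028]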